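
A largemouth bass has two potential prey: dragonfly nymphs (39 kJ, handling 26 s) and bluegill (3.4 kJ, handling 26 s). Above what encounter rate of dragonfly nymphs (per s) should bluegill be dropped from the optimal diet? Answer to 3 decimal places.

0.004 per s

At the threshold, the rate on dragonfly nymphs alone equals the profitability of bluegill: λ·39/(1 + λ·26) = 3.4/26 = 0.1308.
Rearranging, λ(39 − 0.1308×26) = 0.1308, so λ = 0.1308/35.6 = 0.003673 per s.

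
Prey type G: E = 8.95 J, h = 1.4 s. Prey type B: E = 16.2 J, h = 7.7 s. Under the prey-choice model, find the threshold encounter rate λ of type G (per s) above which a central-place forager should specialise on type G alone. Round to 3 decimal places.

The zero-one rule: include type B iff E₂/h₂ > λE₁/(1+λh₁). Equality gives the switch point.
λE₁h₂ = E₂ + λE₂h₁ ⇒ λ = E₂/(E₁h₂ − E₂h₁) = 16.2/(68.91 − 22.68) = 0.3504 per s.

0.350 per s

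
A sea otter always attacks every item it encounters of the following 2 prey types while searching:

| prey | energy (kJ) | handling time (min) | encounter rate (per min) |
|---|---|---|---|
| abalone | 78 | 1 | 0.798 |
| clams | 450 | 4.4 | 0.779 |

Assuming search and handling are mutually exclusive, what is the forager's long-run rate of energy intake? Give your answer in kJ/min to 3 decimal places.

R = (0.798×78 + 0.779×450) / (1 + 0.798×1 + 0.779×4.4) = 412.8/5.226 = 78.99 kJ/min.

78.995 kJ/min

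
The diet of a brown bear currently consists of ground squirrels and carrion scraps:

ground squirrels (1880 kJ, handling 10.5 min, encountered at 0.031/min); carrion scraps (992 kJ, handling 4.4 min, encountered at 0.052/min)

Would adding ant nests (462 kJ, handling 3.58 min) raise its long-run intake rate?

Current rate: (0.031×1880 + 0.052×992)/(1 + 0.031×10.5 + 0.052×4.4) = 70.68 kJ/min.
ant nests: E/h = 462/3.58 = 129.1 kJ/min.
129.1 > 70.68, so adding ant nests raises the average — include it.

Yes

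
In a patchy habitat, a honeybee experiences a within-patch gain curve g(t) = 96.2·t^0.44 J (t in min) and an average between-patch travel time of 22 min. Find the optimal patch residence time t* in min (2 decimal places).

17.29 min

By the marginal value theorem, leave when the instantaneous gain rate g'(t) equals the habitat-wide average g(t)/(T + t).
g'(t) = 0.44·96.2·t^-0.56. Setting 0.44·96.2·t^-0.56 = 96.2·t^0.44/(22+t) gives 0.44(22+t) = t, so 0.56·t = 0.44×22.
t* = 0.44×22/0.56 = 17.29 min.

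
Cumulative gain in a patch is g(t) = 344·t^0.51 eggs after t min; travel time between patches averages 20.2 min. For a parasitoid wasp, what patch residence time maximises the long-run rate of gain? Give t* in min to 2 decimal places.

21.02 min

By the marginal value theorem, leave when the instantaneous gain rate g'(t) equals the habitat-wide average g(t)/(T + t).
g'(t) = 0.51·344·t^-0.49. Setting 0.51·344·t^-0.49 = 344·t^0.51/(20.2+t) gives 0.51(20.2+t) = t, so 0.49·t = 0.51×20.2.
t* = 0.51×20.2/0.49 = 21.02 min.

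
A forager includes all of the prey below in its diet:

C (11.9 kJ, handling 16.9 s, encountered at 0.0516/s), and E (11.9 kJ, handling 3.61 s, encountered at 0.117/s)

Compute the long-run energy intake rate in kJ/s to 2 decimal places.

R = (0.0516×11.9 + 0.117×11.9) / (1 + 0.0516×16.9 + 0.117×3.61) = 2.006/2.294 = 0.8744 kJ/s.

0.87 kJ/s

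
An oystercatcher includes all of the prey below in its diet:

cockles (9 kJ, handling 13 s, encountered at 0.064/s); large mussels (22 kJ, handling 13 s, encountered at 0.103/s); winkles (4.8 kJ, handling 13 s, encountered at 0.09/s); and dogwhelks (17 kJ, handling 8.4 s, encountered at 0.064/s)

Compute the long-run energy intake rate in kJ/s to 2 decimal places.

R = Σλ_iE_i / (1 + Σλ_ih_i)
Numerator: 0.064×9 + 0.103×22 + 0.09×4.8 + 0.064×17 = 4.362
Denominator: 1 + 0.064×13 + 0.103×13 + 0.09×13 + 0.064×8.4 = 4.879
R = 4.362/4.879 = 0.8941 kJ/s

0.89 kJ/s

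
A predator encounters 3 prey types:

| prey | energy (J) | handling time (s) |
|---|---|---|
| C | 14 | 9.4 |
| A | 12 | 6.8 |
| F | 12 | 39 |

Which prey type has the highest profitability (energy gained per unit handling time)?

A

Profitability E/h (J/s): C = 14/9.4 = 1.49, A = 12/6.8 = 1.76, F = 12/39 = 0.308.
Ranked: A > C > F.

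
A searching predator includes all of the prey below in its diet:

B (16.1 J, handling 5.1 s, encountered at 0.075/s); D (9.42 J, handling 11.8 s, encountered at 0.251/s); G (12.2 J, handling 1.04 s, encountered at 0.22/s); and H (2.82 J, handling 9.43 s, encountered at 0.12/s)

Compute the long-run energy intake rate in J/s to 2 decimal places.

Energy encountered per unit search time: 0.075×16.1 + 0.251×9.42 + 0.22×12.2 + 0.12×2.82 = 6.594 J/s.
Handling time per unit search time: 0.075×5.1 + 0.251×11.8 + 0.22×1.04 + 0.12×9.43 = 4.705.
Rate = 6.594/(1 + 4.705) = 1.156 J/s.

1.16 J/s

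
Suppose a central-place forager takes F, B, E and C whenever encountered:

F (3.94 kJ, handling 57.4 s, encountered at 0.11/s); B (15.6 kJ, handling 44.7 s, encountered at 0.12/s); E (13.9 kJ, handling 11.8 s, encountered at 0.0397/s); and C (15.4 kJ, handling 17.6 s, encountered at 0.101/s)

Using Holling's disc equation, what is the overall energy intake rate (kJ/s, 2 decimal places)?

R = (0.11×3.94 + 0.12×15.6 + 0.0397×13.9 + 0.101×15.4) / (1 + 0.11×57.4 + 0.12×44.7 + 0.0397×11.8 + 0.101×17.6) = 4.413/14.92 = 0.2957 kJ/s.

0.30 kJ/s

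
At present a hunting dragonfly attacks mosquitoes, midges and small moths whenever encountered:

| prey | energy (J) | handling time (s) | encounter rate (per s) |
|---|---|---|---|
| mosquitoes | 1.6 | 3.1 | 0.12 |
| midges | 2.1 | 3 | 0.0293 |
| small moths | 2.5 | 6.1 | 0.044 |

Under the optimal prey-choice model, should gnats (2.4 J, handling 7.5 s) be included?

Current rate: (0.12×1.6 + 0.0293×2.1 + 0.044×2.5)/(1 + 0.12×3.1 + 0.0293×3 + 0.044×6.1) = 0.2103 J/s.
gnats: E/h = 2.4/7.5 = 0.32 J/s.
0.32 > 0.2103, so adding gnats raises the average — include it.

Yes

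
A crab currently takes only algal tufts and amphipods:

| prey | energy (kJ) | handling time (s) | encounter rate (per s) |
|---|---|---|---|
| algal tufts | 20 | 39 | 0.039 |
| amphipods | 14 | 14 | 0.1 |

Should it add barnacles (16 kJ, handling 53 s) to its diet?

No

Current rate: (0.039×20 + 0.1×14)/(1 + 0.039×39 + 0.1×14) = 0.556 kJ/s.
Profitability of barnacles: 16/53 = 0.3019 kJ/s.
Since 0.3019 < R, time spent handling barnacles is better spent searching.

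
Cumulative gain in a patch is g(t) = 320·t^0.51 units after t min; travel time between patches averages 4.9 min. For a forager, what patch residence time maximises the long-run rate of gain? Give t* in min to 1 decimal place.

By the marginal value theorem, leave when the instantaneous gain rate g'(t) equals the habitat-wide average g(t)/(T + t).
g'(t) = 0.51·320·t^-0.49. Setting 0.51·320·t^-0.49 = 320·t^0.51/(4.9+t) gives 0.51(4.9+t) = t, so 0.49·t = 0.51×4.9.
t* = 0.51×4.9/0.49 = 5.1 min.

5.1 min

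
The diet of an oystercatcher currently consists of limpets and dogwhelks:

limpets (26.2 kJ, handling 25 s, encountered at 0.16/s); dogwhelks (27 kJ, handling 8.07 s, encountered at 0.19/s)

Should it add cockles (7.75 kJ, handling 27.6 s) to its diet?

Intake rate on the current diet: R = (0.16×26.2 + 0.19×27) / (1 + 0.16×25 + 0.19×8.07) = 9.322/6.533 = 1.427 kJ/s.
Profitability of cockles: 7.75/27.6 = 0.2808 kJ/s.
0.2808 < 1.427, so adding cockles would lower the average — exclude it.

No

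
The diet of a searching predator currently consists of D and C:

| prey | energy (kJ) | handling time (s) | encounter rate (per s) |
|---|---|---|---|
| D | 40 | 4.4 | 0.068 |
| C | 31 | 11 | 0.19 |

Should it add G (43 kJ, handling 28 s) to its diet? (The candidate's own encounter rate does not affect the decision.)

On D and C alone, R = ΣλE/(1+Σλh) = 8.61/3.389 = 2.54 kJ/s.
G: E/h = 43/28 = 1.536 kJ/s.
Since 1.536 < R, time spent handling G is better spent searching.

No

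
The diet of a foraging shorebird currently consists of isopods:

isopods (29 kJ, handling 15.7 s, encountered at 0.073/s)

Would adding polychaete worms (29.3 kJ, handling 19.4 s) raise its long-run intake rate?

Yes

Intake rate on the current diet: R = (0.073×29) / (1 + 0.073×15.7) = 2.117/2.146 = 0.9864 kJ/s.
Profitability of polychaete worms: 29.3/19.4 = 1.51 kJ/s.
Since 1.51 > R, including polychaete worms increases the long-run rate.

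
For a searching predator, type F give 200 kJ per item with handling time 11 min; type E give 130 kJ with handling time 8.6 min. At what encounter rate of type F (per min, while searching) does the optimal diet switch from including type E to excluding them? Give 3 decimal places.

0.448 per min

The zero-one rule: include type E iff E₂/h₂ > λE₁/(1+λh₁). Equality gives the switch point.
λE₁h₂ = E₂ + λE₂h₁ ⇒ λ = E₂/(E₁h₂ − E₂h₁) = 130/(1720 − 1430) = 0.4483 per min.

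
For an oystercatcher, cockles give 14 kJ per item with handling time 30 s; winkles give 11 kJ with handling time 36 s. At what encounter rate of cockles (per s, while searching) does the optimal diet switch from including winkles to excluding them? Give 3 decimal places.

Drop winkles once their profitability E₂/h₂ falls below the rate achievable on cockles alone: E₂/h₂ = λE₁/(1 + λh₁).
Solve for λ: λE₁h₂ = E₂(1 + λh₁) → λ(E₁h₂ − E₂h₁) = E₂ → λ = E₂/(E₁h₂ − E₂h₁).
λ = 11/(14×36 − 11×30) = 11/174 = 0.06322 per s.

0.063 per s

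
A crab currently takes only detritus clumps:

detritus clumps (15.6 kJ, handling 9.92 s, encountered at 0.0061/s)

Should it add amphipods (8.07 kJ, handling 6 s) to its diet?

Yes

On detritus clumps alone, R = ΣλE/(1+Σλh) = 0.09516/1.061 = 0.08973 kJ/s.
amphipods: E/h = 8.07/6 = 1.345 kJ/s.
1.345 > 0.08973, so adding amphipods raises the average — include it.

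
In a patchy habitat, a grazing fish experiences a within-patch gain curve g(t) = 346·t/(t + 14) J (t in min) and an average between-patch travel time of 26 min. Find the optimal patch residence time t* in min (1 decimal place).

By the marginal value theorem, leave when the instantaneous gain rate g'(t) equals the habitat-wide average g(t)/(T + t).
g'(t) = 346·14/(t + 14)². Setting 346·14/(t+14)² = 346t/[(t+14)(26+t)] gives 14(26+t) = t(t+14), so t² = 14×26 = 364.
t* = √364 = 19.08 min.

19.1 min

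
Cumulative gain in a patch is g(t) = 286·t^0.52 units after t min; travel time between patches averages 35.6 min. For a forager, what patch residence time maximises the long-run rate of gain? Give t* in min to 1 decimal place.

38.6 min

Optimal t* satisfies g'(t*) = g(t*)/(T + t*).
g'(t) = 0.52·286·t^-0.48. Setting 0.52·286·t^-0.48 = 286·t^0.52/(35.6+t) gives 0.52(35.6+t) = t, so 0.48·t = 0.52×35.6.
t* = 0.52×35.6/0.48 = 38.57 min.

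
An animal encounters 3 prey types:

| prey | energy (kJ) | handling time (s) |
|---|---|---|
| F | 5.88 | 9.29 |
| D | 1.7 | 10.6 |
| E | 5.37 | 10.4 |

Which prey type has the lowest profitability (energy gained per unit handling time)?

D

In descending order of E/h:
F: 5.88/9.29 = 0.633 kJ/s
E: 5.37/10.4 = 0.516 kJ/s
D: 1.7/10.6 = 0.16 kJ/s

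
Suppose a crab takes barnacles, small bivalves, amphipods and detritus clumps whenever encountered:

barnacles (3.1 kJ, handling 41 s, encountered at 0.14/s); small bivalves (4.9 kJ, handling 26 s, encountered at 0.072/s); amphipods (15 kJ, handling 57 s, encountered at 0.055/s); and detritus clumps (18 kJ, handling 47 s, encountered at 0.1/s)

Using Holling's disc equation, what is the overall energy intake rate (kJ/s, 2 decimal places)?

Energy encountered per unit search time: 0.14×3.1 + 0.072×4.9 + 0.055×15 + 0.1×18 = 3.412 kJ/s.
Handling time per unit search time: 0.14×41 + 0.072×26 + 0.055×57 + 0.1×47 = 15.45.
Rate = 3.412/(1 + 15.45) = 0.2074 kJ/s.

0.21 kJ/s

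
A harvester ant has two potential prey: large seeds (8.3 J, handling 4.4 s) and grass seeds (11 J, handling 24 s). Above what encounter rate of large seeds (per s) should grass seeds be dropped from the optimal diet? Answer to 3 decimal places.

At the threshold, the rate on large seeds alone equals the profitability of grass seeds: λ·8.3/(1 + λ·4.4) = 11/24 = 0.4583.
Rearranging, λ(8.3 − 0.4583×4.4) = 0.4583, so λ = 0.4583/6.283 = 0.07294 per s.

0.073 per s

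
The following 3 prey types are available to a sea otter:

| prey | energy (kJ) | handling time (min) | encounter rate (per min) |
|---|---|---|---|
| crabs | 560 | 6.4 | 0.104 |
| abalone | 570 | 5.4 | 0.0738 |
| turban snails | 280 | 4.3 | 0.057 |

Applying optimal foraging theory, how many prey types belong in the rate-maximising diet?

3

E/h in descending order: abalone 106, crabs 87.5, turban snails 65.1 kJ/min. The optimal diet is the largest prefix of this list for which every included type satisfies E_i/h_i > R on the types above it.
Rate on top 1: 30.08. crabs: 87.5 > 30.08 → include.
Rate on top 2: 48.6. turban snails: 65.1 > 48.6 → include.
Optimal diet: abalone, crabs, turban snails — 3 of 3 types.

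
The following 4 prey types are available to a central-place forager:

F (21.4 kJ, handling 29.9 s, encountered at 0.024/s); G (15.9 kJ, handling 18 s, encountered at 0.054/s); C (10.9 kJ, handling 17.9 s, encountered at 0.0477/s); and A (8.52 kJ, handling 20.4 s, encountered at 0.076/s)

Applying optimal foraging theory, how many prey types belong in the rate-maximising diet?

3

Profitabilities (E/h, kJ/s): G 0.883, F 0.716, C 0.609, A 0.418. Add prey in this order while the next type's profitability exceeds the intake rate on those already taken.
Rate on top 1: 0.4354. F: 0.716 > 0.4354 → include.
Rate on top 2: 0.5102. C: 0.609 > 0.5102 → include.
Rate on top 3: 0.534. A: 0.418 < 0.534 → exclude; stop.
Optimal diet: G, F, C — 3 of 4 types.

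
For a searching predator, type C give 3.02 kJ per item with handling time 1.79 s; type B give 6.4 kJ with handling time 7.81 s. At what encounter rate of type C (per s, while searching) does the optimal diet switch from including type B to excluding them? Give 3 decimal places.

Drop type B once their profitability E₂/h₂ falls below the rate achievable on type C alone: E₂/h₂ = λE₁/(1 + λh₁).
Solve for λ: λE₁h₂ = E₂(1 + λh₁) → λ(E₁h₂ − E₂h₁) = E₂ → λ = E₂/(E₁h₂ − E₂h₁).
λ = 6.4/(3.02×7.81 − 6.4×1.79) = 6.4/12.13 = 0.5276 per s.

0.528 per s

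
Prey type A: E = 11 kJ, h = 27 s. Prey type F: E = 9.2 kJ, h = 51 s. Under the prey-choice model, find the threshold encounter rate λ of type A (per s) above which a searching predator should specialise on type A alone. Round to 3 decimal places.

0.029 per s

At the threshold, the rate on type A alone equals the profitability of type F: λ·11/(1 + λ·27) = 9.2/51 = 0.1804.
Rearranging, λ(11 − 0.1804×27) = 0.1804, so λ = 0.1804/6.129 = 0.02943 per s.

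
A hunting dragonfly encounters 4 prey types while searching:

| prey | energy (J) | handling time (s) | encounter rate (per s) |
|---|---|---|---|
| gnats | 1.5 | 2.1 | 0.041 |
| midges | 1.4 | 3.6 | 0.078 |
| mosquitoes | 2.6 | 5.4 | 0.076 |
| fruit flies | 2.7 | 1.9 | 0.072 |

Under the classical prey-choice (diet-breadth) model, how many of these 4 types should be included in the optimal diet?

4

E/h in descending order: fruit flies 1.42, gnats 0.714, mosquitoes 0.481, midges 0.389 J/s. The optimal diet is the largest prefix of this list for which every included type satisfies E_i/h_i > R on the types above it.
Rate on top 1: 0.171. gnats: 0.714 > 0.171 → include.
Rate on top 2: 0.2093. mosquitoes: 0.481 > 0.2093 → include.
Rate on top 3: 0.2777. midges: 0.389 > 0.2777 → include.
Optimal diet: fruit flies, gnats, mosquitoes, midges — 4 of 4 types.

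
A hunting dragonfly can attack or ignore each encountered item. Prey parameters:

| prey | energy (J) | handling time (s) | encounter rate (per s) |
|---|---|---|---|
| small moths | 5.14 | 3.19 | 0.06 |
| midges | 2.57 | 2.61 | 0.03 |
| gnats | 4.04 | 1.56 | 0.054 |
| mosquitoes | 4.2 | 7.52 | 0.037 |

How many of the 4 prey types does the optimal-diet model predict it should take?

4

Profitabilities (E/h, J/s): gnats 2.59, small moths 1.61, midges 0.985, mosquitoes 0.559. Add prey in this order while the next type's profitability exceeds the intake rate on those already taken.
Rate on top 1: 0.2012. small moths: 1.61 > 0.2012 → include.
Rate on top 2: 0.4128. midges: 0.985 > 0.4128 → include.
Rate on top 3: 0.4459. mosquitoes: 0.559 > 0.4459 → include.
Optimal diet: gnats, small moths, midges, mosquitoes — 4 of 4 types.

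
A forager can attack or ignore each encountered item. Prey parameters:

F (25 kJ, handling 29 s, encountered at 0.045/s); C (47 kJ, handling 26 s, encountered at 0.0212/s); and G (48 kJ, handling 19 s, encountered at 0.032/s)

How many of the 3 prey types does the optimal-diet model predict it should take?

2

E/h in descending order: G 2.53, C 1.81, F 0.862 kJ/s. The optimal diet is the largest prefix of this list for which every included type satisfies E_i/h_i > R on the types above it.
Rate on top 1: 0.9552. C: 1.81 > 0.9552 → include.
Rate on top 2: 1.173. F: 0.862 < 1.173 → exclude; stop.
Optimal diet: G, C — 2 of 3 types.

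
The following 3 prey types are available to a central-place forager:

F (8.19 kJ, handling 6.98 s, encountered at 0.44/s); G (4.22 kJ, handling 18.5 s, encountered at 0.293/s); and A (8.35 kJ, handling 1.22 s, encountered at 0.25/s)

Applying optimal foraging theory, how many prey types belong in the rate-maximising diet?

1

E/h in descending order: A 6.84, F 1.17, G 0.228 kJ/s. The optimal diet is the largest prefix of this list for which every included type satisfies E_i/h_i > R on the types above it.
Rate on top 1: 1.6. F: 1.17 < 1.6 → exclude; stop.
Optimal diet: A — 1 of 3 types.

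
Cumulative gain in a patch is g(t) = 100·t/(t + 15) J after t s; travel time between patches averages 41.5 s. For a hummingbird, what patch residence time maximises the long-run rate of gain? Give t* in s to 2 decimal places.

24.95 s

By the marginal value theorem, leave when the instantaneous gain rate g'(t) equals the habitat-wide average g(t)/(T + t).
g'(t) = 100·15/(t + 15)². Setting 100·15/(t+15)² = 100t/[(t+15)(41.5+t)] gives 15(41.5+t) = t(t+15), so t² = 15×41.5 = 622.5.
t* = √622.5 = 24.95 s.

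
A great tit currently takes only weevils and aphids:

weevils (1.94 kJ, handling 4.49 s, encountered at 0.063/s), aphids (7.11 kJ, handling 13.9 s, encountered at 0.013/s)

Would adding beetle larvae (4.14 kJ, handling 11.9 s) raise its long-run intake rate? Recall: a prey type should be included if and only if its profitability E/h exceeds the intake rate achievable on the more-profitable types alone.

Yes

Intake rate on the current diet: R = (0.063×1.94 + 0.013×7.11) / (1 + 0.063×4.49 + 0.013×13.9) = 0.2147/1.464 = 0.1467 kJ/s.
Profitability of beetle larvae: 4.14/11.9 = 0.3479 kJ/s.
0.3479 > 0.1467, so adding beetle larvae raises the average — include it.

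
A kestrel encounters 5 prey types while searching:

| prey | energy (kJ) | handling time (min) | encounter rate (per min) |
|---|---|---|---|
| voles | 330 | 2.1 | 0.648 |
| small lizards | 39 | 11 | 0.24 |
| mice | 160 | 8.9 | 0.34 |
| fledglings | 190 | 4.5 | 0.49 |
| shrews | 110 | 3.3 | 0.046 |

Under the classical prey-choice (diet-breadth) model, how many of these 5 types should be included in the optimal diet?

Profitabilities (E/h, kJ/min): voles 157, fledglings 42.2, shrews 33.3, mice 18, small lizards 3.55. Add prey in this order while the next type's profitability exceeds the intake rate on those already taken.
Rate on top 1: 90.58. fledglings: 42.2 < 90.58 → exclude; stop.
Optimal diet: voles — 1 of 5 types.

1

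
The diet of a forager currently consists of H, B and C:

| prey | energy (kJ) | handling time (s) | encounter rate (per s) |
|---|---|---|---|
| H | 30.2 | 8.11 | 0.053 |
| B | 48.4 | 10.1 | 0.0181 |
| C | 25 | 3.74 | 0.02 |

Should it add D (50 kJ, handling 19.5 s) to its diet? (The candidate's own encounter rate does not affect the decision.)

On H, B and C alone, R = ΣλE/(1+Σλh) = 2.977/1.687 = 1.764 kJ/s.
D: E/h = 50/19.5 = 2.564 kJ/s.
2.564 > 1.764, so adding D raises the average — include it.

Yes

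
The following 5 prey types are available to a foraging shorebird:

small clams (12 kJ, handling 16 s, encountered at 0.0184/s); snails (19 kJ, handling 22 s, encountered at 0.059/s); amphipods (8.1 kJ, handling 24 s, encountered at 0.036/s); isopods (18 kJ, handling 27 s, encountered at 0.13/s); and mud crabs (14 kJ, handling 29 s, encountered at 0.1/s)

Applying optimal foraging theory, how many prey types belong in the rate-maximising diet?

Rank by E/h (kJ/s): snails 0.864, small clams 0.75, isopods 0.667, mud crabs 0.483, amphipods 0.337. Include each in turn until the next type's E/h falls below the running intake rate.
Rate on top 1: 0.4878. small clams: 0.75 > 0.4878 → include.
Rate on top 2: 0.5176. isopods: 0.667 > 0.5176 → include.
Rate on top 3: 0.6033. mud crabs: 0.483 < 0.6033 → exclude; stop.
Optimal diet: snails, small clams, isopods — 3 of 5 types.

3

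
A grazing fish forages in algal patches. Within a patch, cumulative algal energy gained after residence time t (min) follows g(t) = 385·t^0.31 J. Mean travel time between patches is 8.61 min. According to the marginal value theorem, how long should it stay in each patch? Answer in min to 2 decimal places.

3.87 min

Optimal t* satisfies g'(t*) = g(t*)/(T + t*).
g'(t) = 0.31·385·t^-0.69. Setting 0.31·385·t^-0.69 = 385·t^0.31/(8.61+t) gives 0.31(8.61+t) = t, so 0.69·t = 0.31×8.61.
t* = 0.31×8.61/0.69 = 3.868 min.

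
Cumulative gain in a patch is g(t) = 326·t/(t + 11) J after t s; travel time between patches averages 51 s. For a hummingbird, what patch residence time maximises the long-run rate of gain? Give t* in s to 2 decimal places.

23.69 s

Optimal t* satisfies g'(t*) = g(t*)/(T + t*).
g'(t) = 326·11/(t + 11)². Setting 326·11/(t+11)² = 326t/[(t+11)(51+t)] gives 11(51+t) = t(t+11), so t² = 11×51 = 561.
t* = √561 = 23.69 s.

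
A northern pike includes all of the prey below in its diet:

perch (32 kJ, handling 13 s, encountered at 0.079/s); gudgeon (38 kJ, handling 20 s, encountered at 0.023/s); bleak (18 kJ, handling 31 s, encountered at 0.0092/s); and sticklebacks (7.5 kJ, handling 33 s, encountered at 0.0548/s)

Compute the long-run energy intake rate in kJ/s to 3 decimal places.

R = Σλ_iE_i / (1 + Σλ_ih_i)
Numerator: 0.079×32 + 0.023×38 + 0.0092×18 + 0.0548×7.5 = 3.979
Denominator: 1 + 0.079×13 + 0.023×20 + 0.0092×31 + 0.0548×33 = 4.581
R = 3.979/4.581 = 0.8686 kJ/s

0.869 kJ/s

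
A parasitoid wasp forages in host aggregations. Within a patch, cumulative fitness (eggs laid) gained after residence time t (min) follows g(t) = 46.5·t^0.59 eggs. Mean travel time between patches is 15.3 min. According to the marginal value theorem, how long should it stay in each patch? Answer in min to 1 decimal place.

22.0 min

By the marginal value theorem, leave when the instantaneous gain rate g'(t) equals the habitat-wide average g(t)/(T + t).
g'(t) = 0.59·46.5·t^-0.41. Setting 0.59·46.5·t^-0.41 = 46.5·t^0.59/(15.3+t) gives 0.59(15.3+t) = t, so 0.41·t = 0.59×15.3.
t* = 0.59×15.3/0.41 = 22.02 min.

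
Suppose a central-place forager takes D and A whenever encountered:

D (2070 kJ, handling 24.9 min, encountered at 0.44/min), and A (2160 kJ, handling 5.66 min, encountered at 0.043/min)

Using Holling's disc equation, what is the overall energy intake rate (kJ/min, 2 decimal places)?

82.27 kJ/min

Energy encountered per unit search time: 0.44×2070 + 0.043×2160 = 1004 kJ/min.
Handling time per unit search time: 0.44×24.9 + 0.043×5.66 = 11.2.
Rate = 1004/(1 + 11.2) = 82.27 kJ/min.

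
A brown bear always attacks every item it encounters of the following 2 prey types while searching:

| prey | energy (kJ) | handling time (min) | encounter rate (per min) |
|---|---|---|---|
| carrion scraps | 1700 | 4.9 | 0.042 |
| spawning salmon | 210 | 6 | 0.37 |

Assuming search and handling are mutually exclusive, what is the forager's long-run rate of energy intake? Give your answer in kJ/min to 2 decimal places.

43.52 kJ/min

R = (0.042×1700 + 0.37×210) / (1 + 0.042×4.9 + 0.37×6) = 149.1/3.426 = 43.52 kJ/min.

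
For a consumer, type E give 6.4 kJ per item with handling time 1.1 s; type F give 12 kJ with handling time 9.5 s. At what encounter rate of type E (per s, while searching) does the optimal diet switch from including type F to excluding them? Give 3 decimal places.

0.252 per s

At the threshold, the rate on type E alone equals the profitability of type F: λ·6.4/(1 + λ·1.1) = 12/9.5 = 1.263.
Rearranging, λ(6.4 − 1.263×1.1) = 1.263, so λ = 1.263/5.011 = 0.2521 per s.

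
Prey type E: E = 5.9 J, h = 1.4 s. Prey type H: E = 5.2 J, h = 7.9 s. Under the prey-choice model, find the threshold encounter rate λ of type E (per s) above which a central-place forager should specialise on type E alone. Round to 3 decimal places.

0.132 per s

At the threshold, the rate on type E alone equals the profitability of type H: λ·5.9/(1 + λ·1.4) = 5.2/7.9 = 0.6582.
Rearranging, λ(5.9 − 0.6582×1.4) = 0.6582, so λ = 0.6582/4.978 = 0.1322 per s.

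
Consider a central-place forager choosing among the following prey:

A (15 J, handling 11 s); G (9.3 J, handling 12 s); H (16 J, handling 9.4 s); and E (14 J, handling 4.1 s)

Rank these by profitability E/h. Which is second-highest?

H

Profitability E/h (J/s): A = 15/11 = 1.36, G = 9.3/12 = 0.775, H = 16/9.4 = 1.7, E = 14/4.1 = 3.41.
Ranked: E > H > A > G.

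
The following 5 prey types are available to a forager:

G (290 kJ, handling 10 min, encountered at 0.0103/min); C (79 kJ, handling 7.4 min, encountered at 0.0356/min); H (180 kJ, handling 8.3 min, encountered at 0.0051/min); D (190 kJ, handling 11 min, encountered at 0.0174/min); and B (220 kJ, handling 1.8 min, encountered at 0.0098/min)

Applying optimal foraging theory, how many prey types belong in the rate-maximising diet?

E/h in descending order: B 122, G 29, H 21.7, D 17.3, C 10.7 kJ/min. The optimal diet is the largest prefix of this list for which every included type satisfies E_i/h_i > R on the types above it.
Rate on top 1: 2.119. G: 29 > 2.119 → include.
Rate on top 2: 4.589. H: 21.7 > 4.589 → include.
Rate on top 3: 5.212. D: 17.3 > 5.212 → include.
Rate on top 4: 6.916. C: 10.7 > 6.916 → include.
Optimal diet: B, G, H, D, C — 5 of 5 types.

5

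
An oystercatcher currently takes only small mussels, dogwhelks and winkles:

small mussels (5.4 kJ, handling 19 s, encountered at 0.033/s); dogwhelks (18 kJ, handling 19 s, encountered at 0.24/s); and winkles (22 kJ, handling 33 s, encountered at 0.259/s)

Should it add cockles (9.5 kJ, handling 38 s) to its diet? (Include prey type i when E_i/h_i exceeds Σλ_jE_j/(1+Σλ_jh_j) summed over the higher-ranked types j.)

No

On small mussels, dogwhelks and winkles alone, R = ΣλE/(1+Σλh) = 10.2/14.73 = 0.692 kJ/s.
cockles: E/h = 9.5/38 = 0.25 kJ/s.
0.25 < 0.692, so adding cockles would lower the average — exclude it.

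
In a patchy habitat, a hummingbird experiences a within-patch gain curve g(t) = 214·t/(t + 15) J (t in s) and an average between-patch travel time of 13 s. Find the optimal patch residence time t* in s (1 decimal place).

Optimal t* satisfies g'(t*) = g(t*)/(T + t*).
g'(t) = 214·15/(t + 15)². Setting 214·15/(t+15)² = 214t/[(t+15)(13+t)] gives 15(13+t) = t(t+15), so t² = 15×13 = 195.
t* = √195 = 13.96 s.

14.0 s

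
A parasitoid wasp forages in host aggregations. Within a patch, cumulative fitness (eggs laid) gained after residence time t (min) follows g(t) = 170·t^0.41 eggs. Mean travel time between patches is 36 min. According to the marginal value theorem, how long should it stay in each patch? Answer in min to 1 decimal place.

Maximise g(t)/(T+t): set derivative to zero → g'(t)(T+t) = g(t).
g'(t) = 0.41·170·t^-0.59. Setting 0.41·170·t^-0.59 = 170·t^0.41/(36+t) gives 0.41(36+t) = t, so 0.59·t = 0.41×36.
t* = 0.41×36/0.59 = 25.02 min.

25.0 min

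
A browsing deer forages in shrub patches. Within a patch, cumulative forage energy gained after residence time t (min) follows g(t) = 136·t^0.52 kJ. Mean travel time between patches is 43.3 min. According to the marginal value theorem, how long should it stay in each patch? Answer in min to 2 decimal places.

Optimal t* satisfies g'(t*) = g(t*)/(T + t*).
g'(t) = 0.52·136·t^-0.48. Setting 0.52·136·t^-0.48 = 136·t^0.52/(43.3+t) gives 0.52(43.3+t) = t, so 0.48·t = 0.52×43.3.
t* = 0.52×43.3/0.48 = 46.91 min.

46.91 min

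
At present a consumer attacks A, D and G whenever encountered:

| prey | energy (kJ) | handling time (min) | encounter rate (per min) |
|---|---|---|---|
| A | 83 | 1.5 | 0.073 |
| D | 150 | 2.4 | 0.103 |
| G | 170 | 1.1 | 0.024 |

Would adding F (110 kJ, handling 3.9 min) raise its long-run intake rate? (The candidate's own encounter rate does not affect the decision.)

On A, D and G alone, R = ΣλE/(1+Σλh) = 25.59/1.383 = 18.5 kJ/min.
F: E/h = 110/3.9 = 28.21 kJ/min.
Since 28.21 > R, including F increases the long-run rate.

Yes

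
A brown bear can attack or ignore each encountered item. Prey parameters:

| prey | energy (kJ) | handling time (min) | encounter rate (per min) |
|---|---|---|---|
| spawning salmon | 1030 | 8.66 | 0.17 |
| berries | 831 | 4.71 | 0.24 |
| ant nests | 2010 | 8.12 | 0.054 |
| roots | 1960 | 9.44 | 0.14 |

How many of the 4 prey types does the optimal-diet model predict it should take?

Rank by E/h (kJ/min): ant nests 248, roots 208, berries 176, spawning salmon 119. Include each in turn until the next type's E/h falls below the running intake rate.
Rate on top 1: 75.45. roots: 208 > 75.45 → include.
Rate on top 2: 138.7. berries: 176 > 138.7 → include.
Rate on top 3: 149.7. spawning salmon: 119 < 149.7 → exclude; stop.
Optimal diet: ant nests, roots, berries — 3 of 4 types.

3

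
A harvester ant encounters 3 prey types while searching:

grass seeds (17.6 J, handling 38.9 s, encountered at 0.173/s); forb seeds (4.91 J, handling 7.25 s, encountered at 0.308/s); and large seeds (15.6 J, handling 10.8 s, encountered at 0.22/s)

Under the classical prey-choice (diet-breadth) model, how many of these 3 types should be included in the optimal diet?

1

Profitabilities (E/h, J/s): large seeds 1.44, forb seeds 0.677, grass seeds 0.452. Add prey in this order while the next type's profitability exceeds the intake rate on those already taken.
Rate on top 1: 1.017. forb seeds: 0.677 < 1.017 → exclude; stop.
Optimal diet: large seeds — 1 of 3 types.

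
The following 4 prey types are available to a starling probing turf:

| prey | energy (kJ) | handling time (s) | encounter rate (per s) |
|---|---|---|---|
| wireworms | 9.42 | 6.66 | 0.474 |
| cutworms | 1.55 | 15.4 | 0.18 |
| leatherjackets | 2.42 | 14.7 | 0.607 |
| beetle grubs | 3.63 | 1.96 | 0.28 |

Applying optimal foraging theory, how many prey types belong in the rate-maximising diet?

Rank by E/h (kJ/s): beetle grubs 1.85, wireworms 1.41, leatherjackets 0.165, cutworms 0.101. Include each in turn until the next type's E/h falls below the running intake rate.
Rate on top 1: 0.6562. wireworms: 1.41 > 0.6562 → include.
Rate on top 2: 1.165. leatherjackets: 0.165 < 1.165 → exclude; stop.
Optimal diet: beetle grubs, wireworms — 2 of 4 types.

2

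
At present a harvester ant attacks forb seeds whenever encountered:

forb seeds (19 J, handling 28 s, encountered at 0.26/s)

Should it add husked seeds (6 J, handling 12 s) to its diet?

Current rate: (0.26×19)/(1 + 0.26×28) = 0.5966 J/s.
husked seeds: E/h = 6/12 = 0.5 J/s.
0.5 < 0.5966, so adding husked seeds would lower the average — exclude it.

No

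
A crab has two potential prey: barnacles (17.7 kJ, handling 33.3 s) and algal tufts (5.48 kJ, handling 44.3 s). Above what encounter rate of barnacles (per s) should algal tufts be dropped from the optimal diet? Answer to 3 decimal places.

0.009 per s

At the threshold, the rate on barnacles alone equals the profitability of algal tufts: λ·17.7/(1 + λ·33.3) = 5.48/44.3 = 0.1237.
Rearranging, λ(17.7 − 0.1237×33.3) = 0.1237, so λ = 0.1237/13.58 = 0.009109 per s.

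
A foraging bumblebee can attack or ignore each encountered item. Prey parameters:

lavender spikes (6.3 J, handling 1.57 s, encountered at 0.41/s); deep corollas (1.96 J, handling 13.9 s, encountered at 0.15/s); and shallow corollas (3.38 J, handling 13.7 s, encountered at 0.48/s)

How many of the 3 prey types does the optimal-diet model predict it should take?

1

Rank by E/h (J/s): lavender spikes 4.01, shallow corollas 0.247, deep corollas 0.141. Include each in turn until the next type's E/h falls below the running intake rate.
Rate on top 1: 1.571. shallow corollas: 0.247 < 1.571 → exclude; stop.
Optimal diet: lavender spikes — 1 of 3 types.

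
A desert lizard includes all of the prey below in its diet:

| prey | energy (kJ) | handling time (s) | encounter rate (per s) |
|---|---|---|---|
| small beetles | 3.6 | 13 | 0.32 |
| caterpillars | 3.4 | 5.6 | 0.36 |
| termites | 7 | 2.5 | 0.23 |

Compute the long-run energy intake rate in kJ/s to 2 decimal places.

0.51 kJ/s

R = Σλ_iE_i / (1 + Σλ_ih_i)
Numerator: 0.32×3.6 + 0.36×3.4 + 0.23×7 = 3.986
Denominator: 1 + 0.32×13 + 0.36×5.6 + 0.23×2.5 = 7.751
R = 3.986/7.751 = 0.5143 kJ/s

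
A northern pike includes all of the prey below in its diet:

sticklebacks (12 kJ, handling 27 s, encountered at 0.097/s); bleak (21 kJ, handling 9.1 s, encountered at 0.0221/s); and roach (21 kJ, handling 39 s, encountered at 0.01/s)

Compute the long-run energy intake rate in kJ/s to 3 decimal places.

0.437 kJ/s

R = Σλ_iE_i / (1 + Σλ_ih_i)
Numerator: 0.097×12 + 0.0221×21 + 0.01×21 = 1.838
Denominator: 1 + 0.097×27 + 0.0221×9.1 + 0.01×39 = 4.21
R = 1.838/4.21 = 0.4366 kJ/s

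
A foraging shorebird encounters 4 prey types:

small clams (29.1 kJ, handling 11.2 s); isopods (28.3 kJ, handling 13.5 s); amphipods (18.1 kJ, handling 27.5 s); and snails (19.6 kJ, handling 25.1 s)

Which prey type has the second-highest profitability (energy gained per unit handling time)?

In descending order of E/h:
small clams: 29.1/11.2 = 2.6 kJ/s
isopods: 28.3/13.5 = 2.1 kJ/s
snails: 19.6/25.1 = 0.781 kJ/s
amphipods: 18.1/27.5 = 0.658 kJ/s

isopods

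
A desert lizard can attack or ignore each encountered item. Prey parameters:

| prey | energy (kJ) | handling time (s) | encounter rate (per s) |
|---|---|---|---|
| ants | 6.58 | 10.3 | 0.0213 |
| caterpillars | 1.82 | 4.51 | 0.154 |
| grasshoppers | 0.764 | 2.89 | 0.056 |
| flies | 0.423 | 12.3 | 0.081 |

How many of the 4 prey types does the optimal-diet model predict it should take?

3

Profitabilities (E/h, kJ/s): ants 0.639, caterpillars 0.404, grasshoppers 0.264, flies 0.0344. Add prey in this order while the next type's profitability exceeds the intake rate on those already taken.
Rate on top 1: 0.1149. caterpillars: 0.404 > 0.1149 → include.
Rate on top 2: 0.2197. grasshoppers: 0.264 > 0.2197 → include.
Rate on top 3: 0.2232. flies: 0.0344 < 0.2232 → exclude; stop.
Optimal diet: ants, caterpillars, grasshoppers — 3 of 4 types.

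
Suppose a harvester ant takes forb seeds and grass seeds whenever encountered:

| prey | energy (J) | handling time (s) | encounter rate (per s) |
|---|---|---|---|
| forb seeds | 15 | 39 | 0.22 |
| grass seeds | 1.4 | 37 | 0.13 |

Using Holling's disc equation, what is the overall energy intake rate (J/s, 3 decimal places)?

R = Σλ_iE_i / (1 + Σλ_ih_i)
Numerator: 0.22×15 + 0.13×1.4 = 3.482
Denominator: 1 + 0.22×39 + 0.13×37 = 14.39
R = 3.482/14.39 = 0.242 J/s

0.242 J/s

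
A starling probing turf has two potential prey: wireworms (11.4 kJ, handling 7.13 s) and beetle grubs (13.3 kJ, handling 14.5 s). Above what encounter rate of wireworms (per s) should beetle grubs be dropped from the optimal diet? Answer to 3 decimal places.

The zero-one rule: include beetle grubs iff E₂/h₂ > λE₁/(1+λh₁). Equality gives the switch point.
λE₁h₂ = E₂ + λE₂h₁ ⇒ λ = E₂/(E₁h₂ − E₂h₁) = 13.3/(165.3 − 94.83) = 0.1887 per s.

0.189 per s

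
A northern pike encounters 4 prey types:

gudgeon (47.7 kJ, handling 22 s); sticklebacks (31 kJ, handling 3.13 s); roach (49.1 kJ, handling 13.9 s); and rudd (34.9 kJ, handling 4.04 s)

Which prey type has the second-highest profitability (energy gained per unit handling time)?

In descending order of E/h:
sticklebacks: 31/3.13 = 9.9 kJ/s
rudd: 34.9/4.04 = 8.64 kJ/s
roach: 49.1/13.9 = 3.53 kJ/s
gudgeon: 47.7/22 = 2.17 kJ/s

rudd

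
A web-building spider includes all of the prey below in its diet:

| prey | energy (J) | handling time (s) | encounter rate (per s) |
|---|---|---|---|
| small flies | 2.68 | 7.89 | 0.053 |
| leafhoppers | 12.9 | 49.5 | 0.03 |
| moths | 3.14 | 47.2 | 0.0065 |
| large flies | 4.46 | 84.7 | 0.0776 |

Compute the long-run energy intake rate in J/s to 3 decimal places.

R = (0.053×2.68 + 0.03×12.9 + 0.0065×3.14 + 0.0776×4.46) / (1 + 0.053×7.89 + 0.03×49.5 + 0.0065×47.2 + 0.0776×84.7) = 0.8955/9.783 = 0.09154 J/s.

0.092 J/s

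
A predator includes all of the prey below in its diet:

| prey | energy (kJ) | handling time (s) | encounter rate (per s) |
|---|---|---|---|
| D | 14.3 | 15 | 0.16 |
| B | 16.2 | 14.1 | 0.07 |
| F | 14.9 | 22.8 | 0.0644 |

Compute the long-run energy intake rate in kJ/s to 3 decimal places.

0.748 kJ/s

R = Σλ_iE_i / (1 + Σλ_ih_i)
Numerator: 0.16×14.3 + 0.07×16.2 + 0.0644×14.9 = 4.382
Denominator: 1 + 0.16×15 + 0.07×14.1 + 0.0644×22.8 = 5.855
R = 4.382/5.855 = 0.7483 kJ/s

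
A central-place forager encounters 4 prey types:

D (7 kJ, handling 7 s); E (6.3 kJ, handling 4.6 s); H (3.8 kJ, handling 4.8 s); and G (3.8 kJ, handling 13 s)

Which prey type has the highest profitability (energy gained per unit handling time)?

E

Profitability E/h (kJ/s): D = 7/7 = 1, E = 6.3/4.6 = 1.37, H = 3.8/4.8 = 0.792, G = 3.8/13 = 0.292.
Ranked: E > D > H > G.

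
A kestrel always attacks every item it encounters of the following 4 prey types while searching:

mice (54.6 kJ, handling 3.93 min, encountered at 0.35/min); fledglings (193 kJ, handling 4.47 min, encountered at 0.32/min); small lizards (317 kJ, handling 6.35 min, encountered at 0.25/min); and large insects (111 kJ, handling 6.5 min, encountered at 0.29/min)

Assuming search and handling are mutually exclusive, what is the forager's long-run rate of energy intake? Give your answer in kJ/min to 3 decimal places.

R = Σλ_iE_i / (1 + Σλ_ih_i)
Numerator: 0.35×54.6 + 0.32×193 + 0.25×317 + 0.29×111 = 192.3
Denominator: 1 + 0.35×3.93 + 0.32×4.47 + 0.25×6.35 + 0.29×6.5 = 7.278
R = 192.3/7.278 = 26.42 kJ/min

26.422 kJ/min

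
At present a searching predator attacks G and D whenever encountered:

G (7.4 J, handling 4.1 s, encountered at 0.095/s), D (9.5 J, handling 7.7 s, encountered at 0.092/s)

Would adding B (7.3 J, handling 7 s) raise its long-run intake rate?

Yes

Intake rate on the current diet: R = (0.095×7.4 + 0.092×9.5) / (1 + 0.095×4.1 + 0.092×7.7) = 1.577/2.098 = 0.7517 J/s.
B: E/h = 7.3/7 = 1.043 J/s.
1.043 > 0.7517, so adding B raises the average — include it.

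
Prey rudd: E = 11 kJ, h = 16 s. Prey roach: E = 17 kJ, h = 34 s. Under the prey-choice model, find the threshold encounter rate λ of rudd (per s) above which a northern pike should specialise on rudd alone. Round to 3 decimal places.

0.167 per s

Drop roach once their profitability E₂/h₂ falls below the rate achievable on rudd alone: E₂/h₂ = λE₁/(1 + λh₁).
Solve for λ: λE₁h₂ = E₂(1 + λh₁) → λ(E₁h₂ − E₂h₁) = E₂ → λ = E₂/(E₁h₂ − E₂h₁).
λ = 17/(11×34 − 17×16) = 17/102 = 0.1667 per s.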